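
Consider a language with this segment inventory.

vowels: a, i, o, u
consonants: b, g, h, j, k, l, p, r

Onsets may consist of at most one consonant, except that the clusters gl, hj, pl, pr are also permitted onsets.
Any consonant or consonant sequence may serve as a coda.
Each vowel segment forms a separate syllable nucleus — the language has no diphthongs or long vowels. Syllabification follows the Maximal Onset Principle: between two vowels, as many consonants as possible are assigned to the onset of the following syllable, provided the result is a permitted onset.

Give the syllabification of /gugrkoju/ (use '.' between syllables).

gugr.ko.ju

Nuclei (vowels): u, o, u → 3 syllables.
Between /u/ (V1) and /o/ (V2): /grk/; trying suffixes from longest down, /k/ is the first permitted one, so coda /gr/ | onset /k/.
Between /o/ (V2) and /u/ (V3): /j/ is a single consonant, so it becomes the next onset.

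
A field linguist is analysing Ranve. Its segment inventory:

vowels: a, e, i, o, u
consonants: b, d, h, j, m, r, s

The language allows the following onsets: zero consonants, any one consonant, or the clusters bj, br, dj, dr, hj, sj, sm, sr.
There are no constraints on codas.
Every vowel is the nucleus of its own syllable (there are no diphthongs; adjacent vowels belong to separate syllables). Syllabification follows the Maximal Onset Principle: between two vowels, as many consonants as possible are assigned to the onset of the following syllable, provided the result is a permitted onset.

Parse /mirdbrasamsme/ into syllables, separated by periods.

mird.bra.sam.sme

Nuclei (vowels): i, a, a, e → 4 syllables.
Between /i/ (V1) and /a/ (V2): /rdbr/; trying suffixes from longest down, /br/ is the first permitted one, so coda /rd/ | onset /br/.
Between /a/ (V2) and /a/ (V3): just /s/ — single C goes to the following onset.
Between /a/ (V3) and /e/ (V4): /msm/; trying suffixes from longest down, /sm/ is the first permitted one, so coda /m/ | onset /sm/.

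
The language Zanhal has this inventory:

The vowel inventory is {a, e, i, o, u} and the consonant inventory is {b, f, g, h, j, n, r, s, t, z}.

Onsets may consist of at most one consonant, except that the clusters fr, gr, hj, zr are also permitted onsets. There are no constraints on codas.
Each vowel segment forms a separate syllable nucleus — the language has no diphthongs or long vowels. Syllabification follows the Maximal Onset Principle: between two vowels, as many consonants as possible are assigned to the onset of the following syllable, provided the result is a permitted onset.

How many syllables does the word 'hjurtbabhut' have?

Vowels present: u, a, u; each is a nucleus, giving 3 syllables.

3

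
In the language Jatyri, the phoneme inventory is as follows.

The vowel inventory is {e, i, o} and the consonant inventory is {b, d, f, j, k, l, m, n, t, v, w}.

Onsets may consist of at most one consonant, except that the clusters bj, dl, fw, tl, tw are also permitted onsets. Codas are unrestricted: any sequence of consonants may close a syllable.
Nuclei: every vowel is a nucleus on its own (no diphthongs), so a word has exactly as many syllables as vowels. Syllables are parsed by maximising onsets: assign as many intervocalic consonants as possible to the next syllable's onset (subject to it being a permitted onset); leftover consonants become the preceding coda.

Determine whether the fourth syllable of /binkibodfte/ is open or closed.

open

Vowels present: i, i, o, e; each is a nucleus, giving 4 syllables.
σ1/σ2 boundary: /nk/; trying suffixes from longest down, /k/ is the first permitted one, so coda /n/ | onset /k/.
σ2/σ3 boundary: /b/ is a single consonant, so it becomes the next onset.
σ3/σ4 boundary: /dft/ — longest licit onset from the right is /t/, leaving /df/ as coda.
Result: bin.ki.bodf.te.
Syllable 4 is /te/; it ends in its nucleus with no coda, so it is open.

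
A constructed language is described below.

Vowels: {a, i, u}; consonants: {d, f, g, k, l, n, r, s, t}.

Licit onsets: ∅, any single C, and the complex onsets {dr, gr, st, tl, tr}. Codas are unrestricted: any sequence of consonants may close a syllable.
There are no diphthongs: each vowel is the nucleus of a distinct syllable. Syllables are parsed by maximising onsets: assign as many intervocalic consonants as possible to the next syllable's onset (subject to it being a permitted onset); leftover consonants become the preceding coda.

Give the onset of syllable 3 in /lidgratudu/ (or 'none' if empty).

The vowels are i, a, u, u — 4 nuclei, so 4 syllables.
Between /i/ (V1) and /a/ (V2): cluster /dgr/ — the longest permitted-onset suffix is /gr/; onset = /gr/, preceding coda = /d/.
Between /a/ (V2) and /u/ (V3): just /t/ — single C goes to the following onset.
Between /u/ (V3) and /u/ (V4): just /d/ — single C goes to the following onset.
Syllabification: lid.gra.tu.du.
Syllable 3 is /tu/: onset /t/, nucleus /u/, coda ∅.

t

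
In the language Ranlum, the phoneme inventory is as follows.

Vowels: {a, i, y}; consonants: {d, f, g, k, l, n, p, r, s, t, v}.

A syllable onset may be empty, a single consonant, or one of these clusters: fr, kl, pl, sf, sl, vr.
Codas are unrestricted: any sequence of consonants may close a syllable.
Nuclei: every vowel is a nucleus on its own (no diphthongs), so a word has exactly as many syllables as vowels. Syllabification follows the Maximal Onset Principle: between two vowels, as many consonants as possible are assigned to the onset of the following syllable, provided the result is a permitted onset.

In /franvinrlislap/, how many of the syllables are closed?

3

Vowels present: a, i, i, a; each is a nucleus, giving 4 syllables.
V1 /a/ – V2 /i/: /nv/ splits as /n/ + /v/ (/v/ is the longest suffix that is a licit onset).
V2 /i/ – V3 /i/: /nrl/ — longest licit onset from the right is /l/, leaving /nr/ as coda.
V3 /i/ – V4 /a/: /sl/ — entire cluster is a permitted onset → onset /sl/, coda ∅.
Putting it together: fran.vinr.li.slap.
Classifying each syllable: /fran/ (closed), /vinr/ (closed), /li/ (open), /slap/ (closed).
Closed syllables: 3.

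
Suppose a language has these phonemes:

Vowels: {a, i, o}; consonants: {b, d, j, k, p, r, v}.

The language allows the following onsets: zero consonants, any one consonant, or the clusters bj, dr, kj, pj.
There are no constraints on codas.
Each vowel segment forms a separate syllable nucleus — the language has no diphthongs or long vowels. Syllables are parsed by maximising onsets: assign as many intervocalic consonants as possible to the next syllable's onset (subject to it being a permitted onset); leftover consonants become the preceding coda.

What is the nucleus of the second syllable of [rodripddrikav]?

Nuclei (vowels): o, i, i, a → 4 syllables.
The second nucleus (vowel 2 from the left) is /i/.

i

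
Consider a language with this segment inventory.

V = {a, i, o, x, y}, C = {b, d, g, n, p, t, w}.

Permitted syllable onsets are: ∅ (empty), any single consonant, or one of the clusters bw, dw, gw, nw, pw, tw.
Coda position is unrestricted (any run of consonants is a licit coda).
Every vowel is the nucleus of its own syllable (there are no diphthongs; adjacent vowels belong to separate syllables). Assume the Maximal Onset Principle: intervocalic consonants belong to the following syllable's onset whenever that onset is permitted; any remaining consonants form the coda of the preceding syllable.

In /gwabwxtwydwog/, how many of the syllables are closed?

Nuclei (vowels): a, x, y, o → 4 syllables.
Between /a/ (V1) and /x/ (V2): /bw/ — entire cluster is a permitted onset → onset /bw/, coda ∅.
Between /x/ (V2) and /y/ (V3): /tw/ is a licit onset in full, so it all attaches to the next syllable.
Between /y/ (V3) and /o/ (V4): /dw/ — entire cluster is a permitted onset → onset /dw/, coda ∅.
So the parse is gwa.bwx.twy.dwog.
Classifying each syllable: /gwa/ (open), /bwx/ (open), /twy/ (open), /dwog/ (closed).
Closed syllables: 1.

1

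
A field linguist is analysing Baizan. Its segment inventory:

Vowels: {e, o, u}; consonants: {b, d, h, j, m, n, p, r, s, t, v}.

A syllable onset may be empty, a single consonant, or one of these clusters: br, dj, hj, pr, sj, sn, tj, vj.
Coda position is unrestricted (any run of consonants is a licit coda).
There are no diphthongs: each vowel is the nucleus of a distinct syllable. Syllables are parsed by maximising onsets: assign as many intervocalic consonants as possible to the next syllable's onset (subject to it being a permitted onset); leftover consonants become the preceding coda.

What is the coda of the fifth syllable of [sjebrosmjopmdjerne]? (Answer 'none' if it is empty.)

none

Vowels present: e, o, o, e, e; each is a nucleus, giving 5 syllables.
Between /e/ (V1) and /o/ (V2): /br/ is a licit onset in full, so it all attaches to the next syllable.
Between /o/ (V2) and /o/ (V3): /smj/ — longest licit onset from the right is /j/, leaving /sm/ as coda.
Between /o/ (V3) and /e/ (V4): /pmdj/ — longest licit onset from the right is /dj/, leaving /pm/ as coda.
Between /e/ (V4) and /e/ (V5): /rn/; trying suffixes from longest down, /n/ is the first permitted one, so coda /r/ | onset /n/.
So the parse is sje.brosm.jopm.djer.ne.
Syllable 5 is /ne/: onset /n/, nucleus /e/, coda ∅.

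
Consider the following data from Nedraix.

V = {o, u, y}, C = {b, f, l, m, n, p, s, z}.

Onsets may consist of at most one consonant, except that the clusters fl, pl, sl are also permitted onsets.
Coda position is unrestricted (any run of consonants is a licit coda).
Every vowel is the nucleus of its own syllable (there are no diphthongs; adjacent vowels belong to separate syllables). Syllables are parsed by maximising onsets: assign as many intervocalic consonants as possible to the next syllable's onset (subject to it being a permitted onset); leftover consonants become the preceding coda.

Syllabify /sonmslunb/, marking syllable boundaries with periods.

sonm.slunb

Nuclei (vowels): o, u → 2 syllables.
V1 /o/ – V2 /u/: /nmsl/ — longest licit onset from the right is /sl/, leaving /nm/ as coda.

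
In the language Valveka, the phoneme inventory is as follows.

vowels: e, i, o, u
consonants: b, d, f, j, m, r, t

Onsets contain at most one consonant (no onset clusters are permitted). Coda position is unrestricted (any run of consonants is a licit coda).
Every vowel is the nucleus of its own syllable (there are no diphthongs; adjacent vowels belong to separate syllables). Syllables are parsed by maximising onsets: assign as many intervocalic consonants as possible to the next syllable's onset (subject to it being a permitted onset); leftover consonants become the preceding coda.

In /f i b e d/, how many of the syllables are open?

The vowels are i, e — 2 nuclei, so 2 syllables.
Between /i/ (V1) and /e/ (V2): /b/ → onset of the next syllable (single consonants are always licit onsets).
Result: fi.bed.
Classifying each syllable: /fi/ (open), /bed/ (closed).
Open syllables: 1.

1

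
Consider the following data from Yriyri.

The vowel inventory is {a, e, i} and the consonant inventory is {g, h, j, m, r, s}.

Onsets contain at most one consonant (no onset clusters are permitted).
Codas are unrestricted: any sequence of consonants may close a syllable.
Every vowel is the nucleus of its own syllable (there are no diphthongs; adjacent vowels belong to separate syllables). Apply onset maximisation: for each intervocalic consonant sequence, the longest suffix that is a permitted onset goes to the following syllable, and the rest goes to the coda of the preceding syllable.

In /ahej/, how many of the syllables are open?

1

The vowels are a, e — 2 nuclei, so 2 syllables.
σ1/σ2 boundary: /h/ → onset of the next syllable (single consonants are always licit onsets).
Putting it together: a.hej.
Classifying each syllable: /a/ (open), /hej/ (closed).
Open syllables: 1.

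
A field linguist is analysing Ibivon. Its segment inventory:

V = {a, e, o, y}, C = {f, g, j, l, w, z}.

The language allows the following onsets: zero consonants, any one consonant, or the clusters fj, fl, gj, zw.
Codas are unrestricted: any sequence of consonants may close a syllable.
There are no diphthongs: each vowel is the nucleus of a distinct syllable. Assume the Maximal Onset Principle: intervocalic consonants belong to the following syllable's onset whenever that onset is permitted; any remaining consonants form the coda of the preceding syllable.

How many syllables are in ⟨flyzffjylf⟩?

2

The vowels are y, y — 2 nuclei, so 2 syllables.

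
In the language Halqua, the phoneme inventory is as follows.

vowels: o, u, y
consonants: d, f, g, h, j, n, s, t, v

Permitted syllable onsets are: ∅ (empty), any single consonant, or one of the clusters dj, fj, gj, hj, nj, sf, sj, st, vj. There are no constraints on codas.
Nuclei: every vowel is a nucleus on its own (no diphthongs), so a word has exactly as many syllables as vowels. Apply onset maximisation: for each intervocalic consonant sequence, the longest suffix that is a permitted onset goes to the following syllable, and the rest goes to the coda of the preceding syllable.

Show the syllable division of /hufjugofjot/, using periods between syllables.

hu.fju.go.fjot

Nuclei (vowels): u, u, o, o → 4 syllables.
σ1/σ2 boundary: cluster /fj/ — /fj/ is itself a permitted onset, so the whole cluster goes right; preceding coda = ∅.
σ2/σ3 boundary: /g/ → onset of the next syllable (single consonants are always licit onsets).
σ3/σ4 boundary: cluster /fj/ — /fj/ is itself a permitted onset, so the whole cluster goes right; preceding coda = ∅.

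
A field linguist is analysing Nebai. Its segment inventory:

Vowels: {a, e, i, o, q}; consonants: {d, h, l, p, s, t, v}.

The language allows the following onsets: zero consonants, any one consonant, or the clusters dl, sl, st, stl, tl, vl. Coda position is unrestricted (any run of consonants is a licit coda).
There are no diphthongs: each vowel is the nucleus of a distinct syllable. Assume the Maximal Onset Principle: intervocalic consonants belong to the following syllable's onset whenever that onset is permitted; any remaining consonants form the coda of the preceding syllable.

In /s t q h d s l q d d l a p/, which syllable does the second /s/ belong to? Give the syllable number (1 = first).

Vowels present: q, q, a; each is a nucleus, giving 3 syllables.
/q…q/ gap (V1→V2): /hdsl/ splits as /hd/ + /sl/ (/sl/ is the longest suffix that is a licit onset).
/q…a/ gap (V2→V3): cluster /ddl/ — the longest permitted-onset suffix is /dl/; onset = /dl/, preceding coda = /d/.
Result: stqhd.slqd.dlap.
The second /s/ is in the onset of syllable 2 (/slqd/).

2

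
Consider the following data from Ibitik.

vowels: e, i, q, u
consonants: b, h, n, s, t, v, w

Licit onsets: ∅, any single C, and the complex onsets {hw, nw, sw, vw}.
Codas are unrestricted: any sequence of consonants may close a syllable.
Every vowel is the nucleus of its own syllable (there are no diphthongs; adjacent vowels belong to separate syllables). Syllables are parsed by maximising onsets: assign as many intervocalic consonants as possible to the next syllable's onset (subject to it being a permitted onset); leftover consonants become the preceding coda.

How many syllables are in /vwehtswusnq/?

3

Nuclei (vowels): e, u, q → 3 syllables.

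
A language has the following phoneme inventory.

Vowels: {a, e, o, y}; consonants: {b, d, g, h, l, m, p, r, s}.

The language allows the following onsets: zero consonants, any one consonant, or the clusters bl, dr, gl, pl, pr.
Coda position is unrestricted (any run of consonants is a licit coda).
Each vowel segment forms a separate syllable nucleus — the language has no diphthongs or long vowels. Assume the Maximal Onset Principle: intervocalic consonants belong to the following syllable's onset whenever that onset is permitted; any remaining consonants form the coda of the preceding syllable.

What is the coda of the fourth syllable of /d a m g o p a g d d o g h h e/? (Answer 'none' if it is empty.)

gh

The vowels are a, o, a, o, e — 5 nuclei, so 5 syllables.
/a…o/ gap (V1→V2): /mg/ — longest licit onset from the right is /g/, leaving /m/ as coda.
/o…a/ gap (V2→V3): /p/ → onset of the next syllable (single consonants are always licit onsets).
/a…o/ gap (V3→V4): /gdd/ splits as /gd/ + /d/ (/d/ is the longest suffix that is a licit onset).
/o…e/ gap (V4→V5): /ghh/ — longest licit onset from the right is /h/, leaving /gh/ as coda.
So the parse is dam.go.pagd.dogh.he.
Syllable 4 is /dogh/: onset /d/, nucleus /o/, coda /gh/.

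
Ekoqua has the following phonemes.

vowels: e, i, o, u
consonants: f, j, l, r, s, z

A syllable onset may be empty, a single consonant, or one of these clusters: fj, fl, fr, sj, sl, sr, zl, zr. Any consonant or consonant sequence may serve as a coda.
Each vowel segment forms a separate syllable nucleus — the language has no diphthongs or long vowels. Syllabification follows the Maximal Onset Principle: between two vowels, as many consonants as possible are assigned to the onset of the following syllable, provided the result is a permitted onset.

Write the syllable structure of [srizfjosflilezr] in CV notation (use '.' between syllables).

The vowels are i, o, i, e — 4 nuclei, so 4 syllables.
V1 /i/ – V2 /o/: /zfj/ splits as /z/ + /fj/ (/fj/ is the longest suffix that is a licit onset).
V2 /o/ – V3 /i/: /sfl/ — longest licit onset from the right is /fl/, leaving /s/ as coda.
V3 /i/ – V4 /e/: /l/ → onset of the next syllable (single consonants are always licit onsets).
Result: sriz.fjos.fli.lezr.
Mapping each syllable to C/V: /sriz/ → CCVC, /fjos/ → CCVC, /fli/ → CCV, /lezr/ → CVCC.

CCVC.CCVC.CCV.CVCC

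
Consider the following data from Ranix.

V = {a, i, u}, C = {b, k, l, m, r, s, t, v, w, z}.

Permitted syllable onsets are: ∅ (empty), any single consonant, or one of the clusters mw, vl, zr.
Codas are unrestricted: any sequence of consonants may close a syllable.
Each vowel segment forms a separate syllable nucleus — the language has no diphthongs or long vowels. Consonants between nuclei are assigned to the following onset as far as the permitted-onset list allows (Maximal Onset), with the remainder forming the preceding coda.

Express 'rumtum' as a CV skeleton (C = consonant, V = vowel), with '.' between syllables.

CVC.CVC

Vowels present: u, u; each is a nucleus, giving 2 syllables.
σ1/σ2 boundary: /mt/ splits as /m/ + /t/ (/t/ is the longest suffix that is a licit onset).
Putting it together: rum.tum.
Mapping each syllable to C/V: /rum/ → CVC, /tum/ → CVC.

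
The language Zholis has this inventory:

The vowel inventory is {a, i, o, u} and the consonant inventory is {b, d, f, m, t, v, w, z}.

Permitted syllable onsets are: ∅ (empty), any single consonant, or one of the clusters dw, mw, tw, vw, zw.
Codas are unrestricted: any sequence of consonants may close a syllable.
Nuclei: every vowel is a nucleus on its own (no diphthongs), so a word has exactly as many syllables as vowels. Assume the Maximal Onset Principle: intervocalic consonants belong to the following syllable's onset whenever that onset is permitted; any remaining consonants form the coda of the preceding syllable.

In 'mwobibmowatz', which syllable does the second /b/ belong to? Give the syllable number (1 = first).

2

The vowels are o, i, o, a — 4 nuclei, so 4 syllables.
/o…i/ gap (V1→V2): just /b/ — single C goes to the following onset.
/i…o/ gap (V2→V3): /bm/ — longest licit onset from the right is /m/, leaving /b/ as coda.
/o…a/ gap (V3→V4): just /w/ — single C goes to the following onset.
Result: mwo.bib.mo.watz.
The second /b/ is in the coda of syllable 2 (/bib/).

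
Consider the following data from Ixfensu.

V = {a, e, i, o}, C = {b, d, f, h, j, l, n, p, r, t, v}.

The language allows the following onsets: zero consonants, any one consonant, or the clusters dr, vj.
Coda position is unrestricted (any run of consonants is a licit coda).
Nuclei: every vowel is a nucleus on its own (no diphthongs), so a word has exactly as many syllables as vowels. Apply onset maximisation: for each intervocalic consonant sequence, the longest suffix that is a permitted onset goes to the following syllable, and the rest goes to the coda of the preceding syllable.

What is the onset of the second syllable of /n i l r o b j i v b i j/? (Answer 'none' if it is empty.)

The vowels are i, o, i, i — 4 nuclei, so 4 syllables.
/i…o/ gap (V1→V2): /lr/; trying suffixes from longest down, /r/ is the first permitted one, so coda /l/ | onset /r/.
/o…i/ gap (V2→V3): /bj/; trying suffixes from longest down, /j/ is the first permitted one, so coda /b/ | onset /j/.
/i…i/ gap (V3→V4): /vb/ splits as /v/ + /b/ (/b/ is the longest suffix that is a licit onset).
Result: nil.rob.jiv.bij.
Syllable 2 is /rob/: onset /r/, nucleus /o/, coda /b/.

r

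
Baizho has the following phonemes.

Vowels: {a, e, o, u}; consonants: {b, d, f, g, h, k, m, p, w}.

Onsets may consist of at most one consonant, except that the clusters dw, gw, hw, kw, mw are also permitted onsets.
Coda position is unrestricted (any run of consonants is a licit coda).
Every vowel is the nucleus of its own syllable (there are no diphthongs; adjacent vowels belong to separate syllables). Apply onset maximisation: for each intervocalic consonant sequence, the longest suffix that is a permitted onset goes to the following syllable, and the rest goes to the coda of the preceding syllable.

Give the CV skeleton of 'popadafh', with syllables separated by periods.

CV.CV.CVCC

Nuclei (vowels): o, a, a → 3 syllables.
σ1/σ2 boundary: /p/ → onset of the next syllable (single consonants are always licit onsets).
σ2/σ3 boundary: /d/ is a single consonant, so it becomes the next onset.
Syllabification: po.pa.dafh.
Mapping each syllable to C/V: /po/ → CV, /pa/ → CV, /dafh/ → CVCC.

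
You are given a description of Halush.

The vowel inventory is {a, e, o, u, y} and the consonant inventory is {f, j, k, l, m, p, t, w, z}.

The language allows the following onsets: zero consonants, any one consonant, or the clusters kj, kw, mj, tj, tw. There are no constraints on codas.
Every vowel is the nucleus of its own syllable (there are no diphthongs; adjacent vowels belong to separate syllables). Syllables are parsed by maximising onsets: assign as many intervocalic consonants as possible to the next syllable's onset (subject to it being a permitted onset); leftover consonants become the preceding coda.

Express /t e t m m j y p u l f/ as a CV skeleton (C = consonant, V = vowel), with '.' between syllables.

Vowels present: e, y, u; each is a nucleus, giving 3 syllables.
/e…y/ gap (V1→V2): /tmmj/; trying suffixes from longest down, /mj/ is the first permitted one, so coda /tm/ | onset /mj/.
/y…u/ gap (V2→V3): /p/ is a single consonant, so it becomes the next onset.
Putting it together: tetm.mjy.pulf.
Mapping each syllable to C/V: /tetm/ → CVCC, /mjy/ → CCV, /pulf/ → CVCC.

CVCC.CCV.CVCC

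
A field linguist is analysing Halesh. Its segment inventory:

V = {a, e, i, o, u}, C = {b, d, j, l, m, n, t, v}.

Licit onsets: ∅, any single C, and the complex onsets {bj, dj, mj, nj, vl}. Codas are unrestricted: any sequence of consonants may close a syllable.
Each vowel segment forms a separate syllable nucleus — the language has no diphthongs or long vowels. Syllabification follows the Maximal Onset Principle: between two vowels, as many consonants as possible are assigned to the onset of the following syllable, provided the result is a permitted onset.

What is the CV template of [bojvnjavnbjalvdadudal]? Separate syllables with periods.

Vowels present: o, a, a, a, u, a; each is a nucleus, giving 6 syllables.
Between /o/ (V1) and /a/ (V2): cluster /jvnj/ — the longest permitted-onset suffix is /nj/; onset = /nj/, preceding coda = /jv/.
Between /a/ (V2) and /a/ (V3): /vnbj/ — longest licit onset from the right is /bj/, leaving /vn/ as coda.
Between /a/ (V3) and /a/ (V4): /lvd/ splits as /lv/ + /d/ (/d/ is the longest suffix that is a licit onset).
Between /a/ (V4) and /u/ (V5): /d/ → onset of the next syllable (single consonants are always licit onsets).
Between /u/ (V5) and /a/ (V6): just /d/ — single C goes to the following onset.
So the parse is bojv.njavn.bjalv.da.du.dal.
Mapping each syllable to C/V: /bojv/ → CVCC, /njavn/ → CCVCC, /bjalv/ → CCVCC, /da/ → CV, /du/ → CV, /dal/ → CVC.

CVCC.CCVCC.CCVCC.CV.CV.CVC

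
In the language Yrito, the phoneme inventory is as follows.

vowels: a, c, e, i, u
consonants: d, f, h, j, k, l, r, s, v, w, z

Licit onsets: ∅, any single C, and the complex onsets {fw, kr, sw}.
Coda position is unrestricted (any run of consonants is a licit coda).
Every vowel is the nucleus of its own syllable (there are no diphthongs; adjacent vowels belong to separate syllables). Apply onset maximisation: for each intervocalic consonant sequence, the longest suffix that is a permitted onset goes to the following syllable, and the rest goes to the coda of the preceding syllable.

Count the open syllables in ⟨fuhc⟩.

Nuclei (vowels): u, c → 2 syllables.
/u…c/ gap (V1→V2): /h/ → onset of the next syllable (single consonants are always licit onsets).
So the parse is fu.hc.
Classifying each syllable: /fu/ (open), /hc/ (open).
Open syllables: 2.

2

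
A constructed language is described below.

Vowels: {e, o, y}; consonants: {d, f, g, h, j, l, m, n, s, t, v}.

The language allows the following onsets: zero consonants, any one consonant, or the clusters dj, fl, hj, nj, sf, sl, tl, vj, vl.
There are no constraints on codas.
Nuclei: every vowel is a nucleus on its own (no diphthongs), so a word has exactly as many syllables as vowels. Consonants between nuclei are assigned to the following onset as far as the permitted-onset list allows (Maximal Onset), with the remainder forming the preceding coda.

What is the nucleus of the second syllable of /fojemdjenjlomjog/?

The vowels are o, e, e, o, o — 5 nuclei, so 5 syllables.
The second nucleus (vowel 2 from the left) is /e/.

e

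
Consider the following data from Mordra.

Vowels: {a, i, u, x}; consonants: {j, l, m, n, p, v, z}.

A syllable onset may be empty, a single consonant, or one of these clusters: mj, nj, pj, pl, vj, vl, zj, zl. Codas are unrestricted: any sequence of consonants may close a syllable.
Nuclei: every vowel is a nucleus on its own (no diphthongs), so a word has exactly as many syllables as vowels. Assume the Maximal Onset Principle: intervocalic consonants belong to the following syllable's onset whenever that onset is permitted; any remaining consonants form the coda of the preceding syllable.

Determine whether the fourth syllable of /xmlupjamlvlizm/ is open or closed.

The vowels are x, u, a, i — 4 nuclei, so 4 syllables.
V1 /x/ – V2 /u/: /ml/ splits as /m/ + /l/ (/l/ is the longest suffix that is a licit onset).
V2 /u/ – V3 /a/: /pj/ — entire cluster is a permitted onset → onset /pj/, coda ∅.
V3 /a/ – V4 /i/: /mlvl/ — longest licit onset from the right is /vl/, leaving /ml/ as coda.
Result: xm.lu.pjaml.vlizm.
Syllable 4 is /vlizm/ with coda /zm/, so it is closed.

closed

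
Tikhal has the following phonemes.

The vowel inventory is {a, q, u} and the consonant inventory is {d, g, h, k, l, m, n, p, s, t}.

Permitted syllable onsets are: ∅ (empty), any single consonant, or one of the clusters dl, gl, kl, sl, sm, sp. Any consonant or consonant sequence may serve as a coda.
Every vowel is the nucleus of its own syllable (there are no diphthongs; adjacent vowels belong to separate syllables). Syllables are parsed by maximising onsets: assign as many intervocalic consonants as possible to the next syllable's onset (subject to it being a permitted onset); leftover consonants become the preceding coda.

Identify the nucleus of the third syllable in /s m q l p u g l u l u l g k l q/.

The vowels are q, u, u, u, q — 5 nuclei, so 5 syllables.
The third nucleus (vowel 3 from the left) is /u/.

u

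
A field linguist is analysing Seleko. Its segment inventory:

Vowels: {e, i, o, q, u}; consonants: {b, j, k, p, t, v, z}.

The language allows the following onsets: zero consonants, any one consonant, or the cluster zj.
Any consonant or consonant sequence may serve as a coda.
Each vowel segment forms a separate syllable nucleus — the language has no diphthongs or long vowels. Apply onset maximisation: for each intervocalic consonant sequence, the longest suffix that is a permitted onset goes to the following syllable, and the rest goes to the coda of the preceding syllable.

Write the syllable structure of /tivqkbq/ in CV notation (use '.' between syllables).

CV.CVC.CV

The vowels are i, q, q — 3 nuclei, so 3 syllables.
Between /i/ (V1) and /q/ (V2): just /v/ — single C goes to the following onset.
Between /q/ (V2) and /q/ (V3): /kb/ — longest licit onset from the right is /b/, leaving /k/ as coda.
Syllabification: ti.vqk.bq.
Mapping each syllable to C/V: /ti/ → CV, /vqk/ → CVC, /bq/ → CV.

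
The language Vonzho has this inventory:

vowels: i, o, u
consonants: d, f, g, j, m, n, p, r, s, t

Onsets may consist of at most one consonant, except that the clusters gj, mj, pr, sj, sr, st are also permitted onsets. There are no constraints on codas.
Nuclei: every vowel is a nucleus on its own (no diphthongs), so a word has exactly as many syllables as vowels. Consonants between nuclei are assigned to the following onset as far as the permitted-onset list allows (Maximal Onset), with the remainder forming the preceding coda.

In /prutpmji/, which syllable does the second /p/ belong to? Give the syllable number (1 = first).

Vowels present: u, i; each is a nucleus, giving 2 syllables.
/u…i/ gap (V1→V2): /tpmj/ splits as /tp/ + /mj/ (/mj/ is the longest suffix that is a licit onset).
So the parse is prutp.mji.
The second /p/ is in the coda of syllable 1 (/prutp/).

1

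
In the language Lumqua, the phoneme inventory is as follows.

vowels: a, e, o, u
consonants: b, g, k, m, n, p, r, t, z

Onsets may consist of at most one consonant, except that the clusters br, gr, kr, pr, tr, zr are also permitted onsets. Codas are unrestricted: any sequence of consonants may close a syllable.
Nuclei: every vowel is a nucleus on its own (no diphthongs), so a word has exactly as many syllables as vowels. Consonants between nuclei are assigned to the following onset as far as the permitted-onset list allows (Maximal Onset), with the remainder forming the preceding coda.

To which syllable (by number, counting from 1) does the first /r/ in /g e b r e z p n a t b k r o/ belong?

2

The vowels are e, e, a, o — 4 nuclei, so 4 syllables.
σ1/σ2 boundary: /br/ is a licit onset in full, so it all attaches to the next syllable.
σ2/σ3 boundary: /zpn/; trying suffixes from longest down, /n/ is the first permitted one, so coda /zp/ | onset /n/.
σ3/σ4 boundary: /tbkr/ — longest licit onset from the right is /kr/, leaving /tb/ as coda.
Syllabification: ge.brezp.natb.kro.
The first /r/ is in the onset of syllable 2 (/brezp/).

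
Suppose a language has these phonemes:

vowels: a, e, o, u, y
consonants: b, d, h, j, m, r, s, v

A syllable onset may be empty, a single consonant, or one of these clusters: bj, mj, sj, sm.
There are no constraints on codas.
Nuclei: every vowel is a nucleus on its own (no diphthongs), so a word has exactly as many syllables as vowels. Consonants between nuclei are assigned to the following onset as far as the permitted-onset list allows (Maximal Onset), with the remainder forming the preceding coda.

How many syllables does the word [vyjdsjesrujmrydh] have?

Vowels present: y, e, u, y; each is a nucleus, giving 4 syllables.

4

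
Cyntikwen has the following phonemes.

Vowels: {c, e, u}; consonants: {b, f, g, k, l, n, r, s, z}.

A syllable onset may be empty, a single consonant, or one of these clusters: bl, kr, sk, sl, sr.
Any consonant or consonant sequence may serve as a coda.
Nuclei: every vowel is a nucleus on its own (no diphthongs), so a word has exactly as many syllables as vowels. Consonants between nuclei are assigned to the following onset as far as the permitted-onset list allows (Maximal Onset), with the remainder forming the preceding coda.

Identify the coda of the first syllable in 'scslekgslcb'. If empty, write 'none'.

The vowels are c, e, c — 3 nuclei, so 3 syllables.
V1 /c/ – V2 /e/: cluster /sl/ — /sl/ is itself a permitted onset, so the whole cluster goes right; preceding coda = ∅.
V2 /e/ – V3 /c/: /kgsl/ — longest licit onset from the right is /sl/, leaving /kg/ as coda.
Result: sc.slekg.slcb.
Syllable 1 is /sc/: onset /s/, nucleus /c/, coda ∅.

none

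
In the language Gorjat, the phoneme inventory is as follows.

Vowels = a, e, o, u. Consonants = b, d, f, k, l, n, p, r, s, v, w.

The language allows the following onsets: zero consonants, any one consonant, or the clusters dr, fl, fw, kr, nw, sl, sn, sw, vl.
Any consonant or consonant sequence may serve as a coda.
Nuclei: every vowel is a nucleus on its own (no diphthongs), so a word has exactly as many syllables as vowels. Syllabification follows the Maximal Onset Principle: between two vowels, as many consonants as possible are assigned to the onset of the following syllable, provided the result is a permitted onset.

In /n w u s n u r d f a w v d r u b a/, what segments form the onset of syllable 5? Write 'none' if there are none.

Vowels present: u, u, a, u, a; each is a nucleus, giving 5 syllables.
Between /u/ (V1) and /u/ (V2): cluster /sn/ — /sn/ is itself a permitted onset, so the whole cluster goes right; preceding coda = ∅.
Between /u/ (V2) and /a/ (V3): cluster /rdf/ — the longest permitted-onset suffix is /f/; onset = /f/, preceding coda = /rd/.
Between /a/ (V3) and /u/ (V4): /wvdr/ — longest licit onset from the right is /dr/, leaving /wv/ as coda.
Between /u/ (V4) and /a/ (V5): /b/ is a single consonant, so it becomes the next onset.
So the parse is nwu.snurd.fawv.dru.ba.
Syllable 5 is /ba/: onset /b/, nucleus /a/, coda ∅.

b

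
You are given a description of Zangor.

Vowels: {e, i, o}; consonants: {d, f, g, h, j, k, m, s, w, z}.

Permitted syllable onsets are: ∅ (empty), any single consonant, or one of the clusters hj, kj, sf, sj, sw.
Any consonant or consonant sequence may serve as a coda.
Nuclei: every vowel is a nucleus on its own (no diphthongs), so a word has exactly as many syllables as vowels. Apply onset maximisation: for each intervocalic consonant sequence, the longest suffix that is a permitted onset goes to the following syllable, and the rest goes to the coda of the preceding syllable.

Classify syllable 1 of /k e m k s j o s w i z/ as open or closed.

Vowels present: e, o, i; each is a nucleus, giving 3 syllables.
V1 /e/ – V2 /o/: /mksj/ splits as /mk/ + /sj/ (/sj/ is the longest suffix that is a licit onset).
V2 /o/ – V3 /i/: cluster /sw/ — /sw/ is itself a permitted onset, so the whole cluster goes right; preceding coda = ∅.
Putting it together: kemk.sjo.swiz.
Syllable 1 is /kemk/ with coda /mk/, so it is closed.

closed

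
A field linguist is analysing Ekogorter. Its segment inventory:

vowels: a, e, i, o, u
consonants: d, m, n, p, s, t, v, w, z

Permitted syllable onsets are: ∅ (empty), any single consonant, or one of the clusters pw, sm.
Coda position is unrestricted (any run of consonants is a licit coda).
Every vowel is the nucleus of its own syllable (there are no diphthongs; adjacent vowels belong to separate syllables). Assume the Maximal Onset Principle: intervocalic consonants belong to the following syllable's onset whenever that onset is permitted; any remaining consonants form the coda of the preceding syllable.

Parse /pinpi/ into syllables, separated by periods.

pin.pi

The vowels are i, i — 2 nuclei, so 2 syllables.
σ1/σ2 boundary: /np/; trying suffixes from longest down, /p/ is the first permitted one, so coda /n/ | onset /p/.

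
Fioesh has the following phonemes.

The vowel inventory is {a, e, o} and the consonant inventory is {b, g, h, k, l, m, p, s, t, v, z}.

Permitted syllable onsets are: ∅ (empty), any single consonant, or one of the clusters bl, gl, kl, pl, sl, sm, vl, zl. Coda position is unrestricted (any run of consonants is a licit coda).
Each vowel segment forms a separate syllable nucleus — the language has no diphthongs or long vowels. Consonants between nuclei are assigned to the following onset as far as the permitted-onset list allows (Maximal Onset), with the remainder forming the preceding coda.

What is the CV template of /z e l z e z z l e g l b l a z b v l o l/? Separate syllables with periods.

CVC.CVC.CCVCC.CCVCC.CCVC

Nuclei (vowels): e, e, e, a, o → 5 syllables.
V1 /e/ – V2 /e/: /lz/; trying suffixes from longest down, /z/ is the first permitted one, so coda /l/ | onset /z/.
V2 /e/ – V3 /e/: /zzl/ splits as /z/ + /zl/ (/zl/ is the longest suffix that is a licit onset).
V3 /e/ – V4 /a/: /glbl/ splits as /gl/ + /bl/ (/bl/ is the longest suffix that is a licit onset).
V4 /a/ – V5 /o/: /zbvl/ splits as /zb/ + /vl/ (/vl/ is the longest suffix that is a licit onset).
Putting it together: zel.zez.zlegl.blazb.vlol.
Mapping each syllable to C/V: /zel/ → CVC, /zez/ → CVC, /zlegl/ → CCVCC, /blazb/ → CCVCC, /vlol/ → CCVC.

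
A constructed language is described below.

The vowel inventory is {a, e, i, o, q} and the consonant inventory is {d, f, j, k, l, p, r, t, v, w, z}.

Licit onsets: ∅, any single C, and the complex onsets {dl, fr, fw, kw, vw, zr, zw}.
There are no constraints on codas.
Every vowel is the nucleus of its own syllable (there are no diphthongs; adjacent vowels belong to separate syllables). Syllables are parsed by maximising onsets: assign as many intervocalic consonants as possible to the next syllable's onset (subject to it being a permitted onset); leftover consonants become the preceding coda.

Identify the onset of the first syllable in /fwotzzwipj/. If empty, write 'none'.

fw

Nuclei (vowels): o, i → 2 syllables.
/o…i/ gap (V1→V2): /tzzw/; trying suffixes from longest down, /zw/ is the first permitted one, so coda /tz/ | onset /zw/.
Syllabification: fwotz.zwipj.
Syllable 1 is /fwotz/: onset /fw/, nucleus /o/, coda /tz/.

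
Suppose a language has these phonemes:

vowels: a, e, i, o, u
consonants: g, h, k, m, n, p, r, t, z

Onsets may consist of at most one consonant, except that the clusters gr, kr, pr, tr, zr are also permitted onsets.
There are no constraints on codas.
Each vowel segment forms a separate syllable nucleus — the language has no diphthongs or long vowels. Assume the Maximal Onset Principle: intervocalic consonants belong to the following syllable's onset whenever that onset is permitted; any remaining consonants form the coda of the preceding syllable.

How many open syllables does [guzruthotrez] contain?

Nuclei (vowels): u, u, o, e → 4 syllables.
Between /u/ (V1) and /u/ (V2): /zr/ is a licit onset in full, so it all attaches to the next syllable.
Between /u/ (V2) and /o/ (V3): /th/ — longest licit onset from the right is /h/, leaving /t/ as coda.
Between /o/ (V3) and /e/ (V4): /tr/ — entire cluster is a permitted onset → onset /tr/, coda ∅.
Result: gu.zrut.ho.trez.
Classifying each syllable: /gu/ (open), /zrut/ (closed), /ho/ (open), /trez/ (closed).
Open syllables: 2.

2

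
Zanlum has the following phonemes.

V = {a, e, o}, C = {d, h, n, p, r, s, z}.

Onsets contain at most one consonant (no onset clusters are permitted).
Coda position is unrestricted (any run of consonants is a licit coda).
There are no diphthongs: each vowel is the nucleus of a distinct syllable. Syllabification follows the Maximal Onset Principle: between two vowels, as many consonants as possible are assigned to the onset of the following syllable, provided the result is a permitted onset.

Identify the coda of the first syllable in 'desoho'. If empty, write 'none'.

none

Vowels present: e, o, o; each is a nucleus, giving 3 syllables.
σ1/σ2 boundary: just /s/ — single C goes to the following onset.
σ2/σ3 boundary: /h/ is a single consonant, so it becomes the next onset.
Putting it together: de.so.ho.
Syllable 1 is /de/: onset /d/, nucleus /e/, coda ∅.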